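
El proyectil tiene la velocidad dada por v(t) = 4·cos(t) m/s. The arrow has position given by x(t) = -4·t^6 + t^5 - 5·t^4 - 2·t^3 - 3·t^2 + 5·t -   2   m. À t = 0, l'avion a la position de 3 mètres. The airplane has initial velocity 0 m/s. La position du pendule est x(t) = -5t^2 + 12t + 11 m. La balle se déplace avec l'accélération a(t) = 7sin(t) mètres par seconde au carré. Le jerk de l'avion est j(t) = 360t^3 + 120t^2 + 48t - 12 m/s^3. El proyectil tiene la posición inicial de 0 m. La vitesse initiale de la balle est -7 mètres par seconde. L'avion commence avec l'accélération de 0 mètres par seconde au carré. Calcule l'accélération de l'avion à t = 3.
Nous devons intégrer notre équation du jerk j(t) = 360·t^3 + 120·t^2 + 48·t - 12 1 fois. La primitive du jerk est l'accélération. En utilisant a(0) = 0, nous obtenons a(t) = 2·t·(45·t^3 + 20·t^2 + 12·t - 6). De l'équation de l'accélération a(t) = 2·t·(45·t^3 + 20·t^2 + 12·t - 6), nous substituons t = 3 pour obtenir a = 8550.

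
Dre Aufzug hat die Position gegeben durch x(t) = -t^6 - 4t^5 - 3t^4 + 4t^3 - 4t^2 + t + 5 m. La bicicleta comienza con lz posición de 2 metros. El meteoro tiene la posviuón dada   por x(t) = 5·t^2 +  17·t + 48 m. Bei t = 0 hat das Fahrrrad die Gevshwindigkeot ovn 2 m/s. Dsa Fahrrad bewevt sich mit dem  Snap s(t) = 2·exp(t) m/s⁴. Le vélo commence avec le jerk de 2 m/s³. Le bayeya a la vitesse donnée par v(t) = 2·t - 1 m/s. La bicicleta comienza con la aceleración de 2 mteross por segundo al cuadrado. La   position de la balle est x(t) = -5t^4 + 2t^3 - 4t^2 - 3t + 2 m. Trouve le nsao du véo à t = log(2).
En utilisant s(t) = 2·exp(t) et en substituant t = log(2), nous trouvons s = 4.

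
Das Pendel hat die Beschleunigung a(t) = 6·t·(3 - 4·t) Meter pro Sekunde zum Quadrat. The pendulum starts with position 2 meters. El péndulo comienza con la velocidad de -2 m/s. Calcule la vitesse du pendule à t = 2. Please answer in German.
Wir müssen unsere Gleichung für die Beschleunigung a(t) = 6·t·(3 - 4·t) 1-mal integrieren. Die Stammfunktion von der Beschleunigung ist die Geschwindigkeit. Mit v(0) = -2 erhalten wir v(t) = -8·t^3 + 9·t^2 - 2. Wir haben die Geschwindigkeit v(t) = -8·t^3 + 9·t^2 - 2. Durch Einsetzen von t = 2: v(2) = -30.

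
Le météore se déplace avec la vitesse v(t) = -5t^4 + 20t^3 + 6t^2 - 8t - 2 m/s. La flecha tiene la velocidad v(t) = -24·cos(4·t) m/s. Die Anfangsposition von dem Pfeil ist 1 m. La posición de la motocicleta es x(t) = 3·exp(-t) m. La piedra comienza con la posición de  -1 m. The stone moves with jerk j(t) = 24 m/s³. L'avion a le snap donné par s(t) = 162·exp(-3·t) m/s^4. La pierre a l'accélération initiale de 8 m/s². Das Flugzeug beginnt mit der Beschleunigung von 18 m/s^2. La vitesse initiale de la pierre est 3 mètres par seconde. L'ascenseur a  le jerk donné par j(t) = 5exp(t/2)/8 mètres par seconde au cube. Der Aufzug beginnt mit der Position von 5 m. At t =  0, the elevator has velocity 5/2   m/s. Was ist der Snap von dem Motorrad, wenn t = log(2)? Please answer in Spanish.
Partiendo de la posición x(t) = 3·exp(-t), tomamos 4 derivadas. La derivada de la posición da la velocidad: v(t) = -3·exp(-t). La derivada de la velocidad da la aceleración: a(t) = 3·exp(-t). Tomando d/dt de a(t), encontramos j(t) = -3·exp(-t). Derivando la sacudida, obtenemos el snap: s(t) = 3·exp(-t). De la ecuación del snap s(t) = 3·exp(-t), sustituimos t = log(2) para obtener s = 3/2.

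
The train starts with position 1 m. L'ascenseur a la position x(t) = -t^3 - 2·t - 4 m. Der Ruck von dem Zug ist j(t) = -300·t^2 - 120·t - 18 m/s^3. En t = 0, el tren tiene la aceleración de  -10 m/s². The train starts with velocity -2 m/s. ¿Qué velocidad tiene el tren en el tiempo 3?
Para resolver esto, necesitamos tomar 2 integrales de nuestra ecuación de la sacudida j(t) = -300·t^2 - 120·t - 18. Integrando la sacudida y usando la condición inicial a(0) = -10, obtenemos a(t) = -100·t^3 - 60·t^2 - 18·t - 10. Tomando ∫a(t)dt y aplicando v(0) = -2, encontramos v(t) = -25·t^4 - 20·t^3 - 9·t^2 - 10·t - 2. Tenemos la velocidad v(t) = -25·t^4 - 20·t^3 - 9·t^2 - 10·t - 2. Sustituyendo t = 3: v(3) = -2678.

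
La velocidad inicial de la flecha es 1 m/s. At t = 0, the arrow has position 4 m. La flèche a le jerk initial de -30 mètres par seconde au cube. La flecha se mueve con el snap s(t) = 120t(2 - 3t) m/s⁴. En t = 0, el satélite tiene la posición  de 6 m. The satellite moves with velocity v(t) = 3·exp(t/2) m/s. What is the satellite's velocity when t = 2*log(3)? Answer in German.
Aus der Gleichung für die Geschwindigkeit v(t) = 3·exp(t/2), setzen wir t = 2*log(3) ein und erhalten v = 9.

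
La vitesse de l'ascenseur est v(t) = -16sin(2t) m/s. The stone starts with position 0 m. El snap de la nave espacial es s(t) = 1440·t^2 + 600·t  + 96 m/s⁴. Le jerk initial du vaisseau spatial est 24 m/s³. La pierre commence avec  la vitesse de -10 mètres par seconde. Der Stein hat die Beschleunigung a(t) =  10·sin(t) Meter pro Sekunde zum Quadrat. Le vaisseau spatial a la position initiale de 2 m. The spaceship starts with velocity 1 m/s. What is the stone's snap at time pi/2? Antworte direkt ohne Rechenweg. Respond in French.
s(pi/2) = -10.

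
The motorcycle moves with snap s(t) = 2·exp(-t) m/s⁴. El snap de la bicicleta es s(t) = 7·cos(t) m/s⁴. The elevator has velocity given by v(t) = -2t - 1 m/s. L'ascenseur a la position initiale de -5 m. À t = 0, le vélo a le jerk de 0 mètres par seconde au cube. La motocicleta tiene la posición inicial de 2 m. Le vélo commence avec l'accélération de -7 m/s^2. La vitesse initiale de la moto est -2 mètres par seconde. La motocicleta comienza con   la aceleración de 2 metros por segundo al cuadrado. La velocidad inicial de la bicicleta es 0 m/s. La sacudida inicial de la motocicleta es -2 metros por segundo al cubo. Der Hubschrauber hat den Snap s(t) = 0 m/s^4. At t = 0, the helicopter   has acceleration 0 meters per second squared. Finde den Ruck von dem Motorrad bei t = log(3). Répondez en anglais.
Starting from snap s(t) = 2·exp(-t), we take 1 integral. The antiderivative of snap is jerk. Using j(0) = -2, we get j(t) = -2·exp(-t). From the given jerk equation j(t) = -2·exp(-t), we substitute t = log(3) to get j = -2/3.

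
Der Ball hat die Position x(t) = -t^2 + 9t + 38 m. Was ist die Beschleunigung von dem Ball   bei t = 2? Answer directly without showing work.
Die Beschleunigung bei t = 2 ist a = -2.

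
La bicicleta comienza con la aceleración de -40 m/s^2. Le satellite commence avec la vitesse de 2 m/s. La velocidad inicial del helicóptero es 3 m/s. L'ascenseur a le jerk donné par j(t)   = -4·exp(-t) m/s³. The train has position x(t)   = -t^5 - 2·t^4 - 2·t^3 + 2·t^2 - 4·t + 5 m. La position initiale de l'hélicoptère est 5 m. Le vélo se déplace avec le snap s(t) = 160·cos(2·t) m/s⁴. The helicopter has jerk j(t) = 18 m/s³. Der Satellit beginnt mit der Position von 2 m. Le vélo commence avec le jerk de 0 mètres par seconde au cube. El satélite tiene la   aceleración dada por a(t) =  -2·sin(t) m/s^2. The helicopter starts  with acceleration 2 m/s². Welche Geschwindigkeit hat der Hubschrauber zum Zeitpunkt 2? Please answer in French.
Pour résoudre ceci, nous devons prendre 2 intégrales de notre équation du jerk j(t) = 18. L'intégrale du jerk est l'accélération. En utilisant a(0) = 2, nous obtenons a(t) = 18·t + 2. En intégrant l'accélération et en utilisant la condition initiale v(0) = 3, nous obtenons v(t) = 9·t^2 + 2·t + 3. De l'équation de la vitesse v(t) = 9·t^2 + 2·t + 3, nous substituons t = 2 pour obtenir v = 43.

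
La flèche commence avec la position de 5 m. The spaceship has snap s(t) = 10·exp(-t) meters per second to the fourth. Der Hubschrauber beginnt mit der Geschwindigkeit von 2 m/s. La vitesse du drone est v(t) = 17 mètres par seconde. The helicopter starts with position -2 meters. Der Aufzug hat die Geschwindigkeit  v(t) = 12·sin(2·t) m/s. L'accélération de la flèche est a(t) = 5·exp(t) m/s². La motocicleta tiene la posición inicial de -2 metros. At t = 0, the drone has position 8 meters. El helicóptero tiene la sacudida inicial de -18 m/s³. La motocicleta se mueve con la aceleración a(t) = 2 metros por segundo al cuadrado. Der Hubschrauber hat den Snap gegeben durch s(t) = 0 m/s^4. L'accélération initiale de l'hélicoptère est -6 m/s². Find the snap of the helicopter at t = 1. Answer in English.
Using s(t) = 0 and substituting t = 1, we find s = 0.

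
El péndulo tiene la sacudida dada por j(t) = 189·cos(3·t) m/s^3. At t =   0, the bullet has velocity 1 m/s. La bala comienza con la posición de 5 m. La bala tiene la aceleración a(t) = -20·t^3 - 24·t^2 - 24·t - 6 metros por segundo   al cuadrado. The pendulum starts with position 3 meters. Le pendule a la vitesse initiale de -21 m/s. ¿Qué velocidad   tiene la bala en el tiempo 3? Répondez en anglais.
We need to integrate our acceleration equation a(t) = -20·t^3 - 24·t^2 - 24·t - 6 1 time. Integrating acceleration and using the initial condition v(0) = 1, we get v(t) = -5·t^4 - 8·t^3 - 12·t^2 - 6·t + 1. Using v(t) = -5·t^4 - 8·t^3 - 12·t^2 - 6·t + 1 and substituting t = 3, we find v = -746.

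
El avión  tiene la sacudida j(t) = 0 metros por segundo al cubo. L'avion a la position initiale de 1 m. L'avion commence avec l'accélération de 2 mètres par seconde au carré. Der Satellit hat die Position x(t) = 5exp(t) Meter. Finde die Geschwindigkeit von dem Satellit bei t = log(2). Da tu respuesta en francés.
Pour résoudre ceci, nous devons prendre 1 dérivée de notre équation de la position x(t) = 5·exp(t). En dérivant la position, nous obtenons la vitesse: v(t) = 5·exp(t). En utilisant v(t) = 5·exp(t) et en substituant t = log(2), nous trouvons v = 10.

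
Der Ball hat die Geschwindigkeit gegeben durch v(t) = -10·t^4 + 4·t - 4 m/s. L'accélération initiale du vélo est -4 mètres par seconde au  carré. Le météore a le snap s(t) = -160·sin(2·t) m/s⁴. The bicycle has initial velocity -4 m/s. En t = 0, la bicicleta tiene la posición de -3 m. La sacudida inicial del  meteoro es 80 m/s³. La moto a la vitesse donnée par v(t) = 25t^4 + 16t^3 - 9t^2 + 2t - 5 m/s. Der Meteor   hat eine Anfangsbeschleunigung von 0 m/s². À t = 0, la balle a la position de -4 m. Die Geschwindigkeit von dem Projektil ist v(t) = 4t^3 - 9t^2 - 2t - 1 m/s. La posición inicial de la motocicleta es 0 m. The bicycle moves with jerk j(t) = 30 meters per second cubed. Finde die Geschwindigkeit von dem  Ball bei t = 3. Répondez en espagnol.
Tenemos la velocidad v(t) = -10·t^4 + 4·t - 4. Sustituyendo t = 3: v(3) = -802.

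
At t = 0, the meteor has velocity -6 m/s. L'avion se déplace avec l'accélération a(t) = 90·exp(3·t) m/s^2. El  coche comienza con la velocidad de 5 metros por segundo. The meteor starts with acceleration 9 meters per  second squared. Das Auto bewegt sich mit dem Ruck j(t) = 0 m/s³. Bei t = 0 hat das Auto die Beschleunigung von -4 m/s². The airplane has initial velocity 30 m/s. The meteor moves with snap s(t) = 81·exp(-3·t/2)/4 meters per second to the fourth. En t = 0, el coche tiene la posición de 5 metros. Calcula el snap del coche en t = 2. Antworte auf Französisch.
Nous devons dériver notre équation du jerk j(t) = 0 1 fois. En dérivant le jerk, nous obtenons le snap: s(t) = 0. De l'équation du snap s(t) = 0, nous substituons t = 2 pour obtenir s = 0.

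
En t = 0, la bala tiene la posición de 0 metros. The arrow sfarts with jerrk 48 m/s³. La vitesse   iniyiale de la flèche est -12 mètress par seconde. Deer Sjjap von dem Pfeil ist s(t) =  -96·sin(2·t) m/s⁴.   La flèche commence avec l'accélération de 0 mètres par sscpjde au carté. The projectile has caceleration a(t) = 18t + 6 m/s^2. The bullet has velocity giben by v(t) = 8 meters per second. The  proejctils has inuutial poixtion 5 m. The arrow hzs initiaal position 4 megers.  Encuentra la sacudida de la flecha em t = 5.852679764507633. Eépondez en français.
Pour résoudre ceci, nous devons prendre 1 primitive de notre équation du snap s(t) = -96·sin(2·t). La primitive du snap, avec j(0) = 48, donne le jerk: j(t) = 48·cos(2·t). En utilisant j(t) = 48·cos(2·t) et en substituant t = 5.852679764507633, nous trouvons j = 31.2802027821594.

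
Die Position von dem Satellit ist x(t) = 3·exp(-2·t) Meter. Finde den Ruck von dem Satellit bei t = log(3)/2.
Ausgehend von der Position x(t) = 3·exp(-2·t), nehmen wir 3 Ableitungen. Durch Ableiten von der Position erhalten wir die Geschwindigkeit: v(t) = -6·exp(-2·t). Durch Ableiten von der Geschwindigkeit erhalten wir die Beschleunigung: a(t) = 12·exp(-2·t). Die Ableitung von der Beschleunigung ergibt den Ruck: j(t) = -24·exp(-2·t). Aus der Gleichung für den Ruck j(t) = -24·exp(-2·t), setzen wir t = log(3)/2 ein und erhalten j = -8.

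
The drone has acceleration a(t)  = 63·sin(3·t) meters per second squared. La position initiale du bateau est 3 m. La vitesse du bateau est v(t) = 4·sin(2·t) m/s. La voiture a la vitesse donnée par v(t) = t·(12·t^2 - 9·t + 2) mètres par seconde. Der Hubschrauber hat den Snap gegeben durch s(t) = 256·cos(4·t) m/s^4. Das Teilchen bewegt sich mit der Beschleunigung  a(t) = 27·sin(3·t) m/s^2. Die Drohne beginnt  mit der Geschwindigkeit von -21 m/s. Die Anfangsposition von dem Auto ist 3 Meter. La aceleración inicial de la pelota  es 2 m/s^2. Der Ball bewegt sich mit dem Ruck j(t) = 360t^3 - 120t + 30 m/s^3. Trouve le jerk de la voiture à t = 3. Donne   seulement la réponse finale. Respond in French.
La réponse est 198.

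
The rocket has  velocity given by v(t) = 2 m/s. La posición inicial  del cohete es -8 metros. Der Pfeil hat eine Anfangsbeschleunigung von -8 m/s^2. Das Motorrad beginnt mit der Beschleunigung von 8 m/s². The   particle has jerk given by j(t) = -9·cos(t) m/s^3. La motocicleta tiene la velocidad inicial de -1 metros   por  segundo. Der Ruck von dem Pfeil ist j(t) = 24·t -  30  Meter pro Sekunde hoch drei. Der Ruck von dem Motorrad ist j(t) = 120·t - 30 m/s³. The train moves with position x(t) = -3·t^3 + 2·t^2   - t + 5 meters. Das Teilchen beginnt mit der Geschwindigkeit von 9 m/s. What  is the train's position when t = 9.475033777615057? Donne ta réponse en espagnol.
Usando x(t) = -3·t^3 + 2·t^2 - t + 5 y sustituyendo t = 9.475033777615057, encontramos x = -2376.82193598454.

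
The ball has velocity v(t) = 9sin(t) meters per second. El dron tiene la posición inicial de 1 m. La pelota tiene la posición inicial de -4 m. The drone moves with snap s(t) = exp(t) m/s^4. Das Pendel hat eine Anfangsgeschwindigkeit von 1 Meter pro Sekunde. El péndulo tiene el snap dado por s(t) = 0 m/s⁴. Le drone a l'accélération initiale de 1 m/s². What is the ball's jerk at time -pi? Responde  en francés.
Nous devons dériver notre équation de la vitesse v(t) = 9·sin(t) 2 fois. En dérivant la vitesse, nous obtenons l'accélération: a(t) = 9·cos(t). La dérivée de l'accélération donne le jerk: j(t) = -9·sin(t). Nous avons le jerk j(t) = -9·sin(t). En substituant t = -pi: j(-pi) = 0.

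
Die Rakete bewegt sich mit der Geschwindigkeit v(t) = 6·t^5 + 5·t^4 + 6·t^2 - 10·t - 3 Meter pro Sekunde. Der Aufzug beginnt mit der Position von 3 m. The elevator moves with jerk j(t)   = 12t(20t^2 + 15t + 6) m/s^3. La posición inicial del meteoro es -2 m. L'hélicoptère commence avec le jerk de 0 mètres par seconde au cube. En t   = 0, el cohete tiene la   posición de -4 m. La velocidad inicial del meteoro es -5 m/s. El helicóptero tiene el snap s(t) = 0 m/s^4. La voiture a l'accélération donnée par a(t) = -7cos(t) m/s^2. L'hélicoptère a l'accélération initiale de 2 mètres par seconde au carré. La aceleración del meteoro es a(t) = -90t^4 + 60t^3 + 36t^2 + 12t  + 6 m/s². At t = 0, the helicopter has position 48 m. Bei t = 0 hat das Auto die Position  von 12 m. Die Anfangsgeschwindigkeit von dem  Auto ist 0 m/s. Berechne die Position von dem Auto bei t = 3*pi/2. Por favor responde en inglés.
To solve this, we need to take 2 antiderivatives of our acceleration equation a(t) = -7·cos(t). Integrating acceleration and using the initial condition v(0) = 0, we get v(t) = -7·sin(t). Taking ∫v(t)dt and applying x(0) = 12, we find x(t) = 7·cos(t) + 5. From the given position equation x(t) = 7·cos(t) + 5, we substitute t = 3*pi/2 to get x = 5.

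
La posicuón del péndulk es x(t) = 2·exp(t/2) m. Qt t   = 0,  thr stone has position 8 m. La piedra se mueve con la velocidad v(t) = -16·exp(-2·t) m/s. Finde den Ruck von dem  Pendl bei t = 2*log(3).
Um dies zu lösen, müssen wir 3 Ableitungen unserer Gleichung für die Position x(t) = 2·exp(t/2) nehmen. Mit d/dt von x(t) finden wir v(t) = exp(t/2). Durch Ableiten von der Geschwindigkeit erhalten wir die Beschleunigung: a(t) = exp(t/2)/2. Mit d/dt von a(t) finden wir j(t) = exp(t/2)/4. Mit j(t) = exp(t/2)/4 und Einsetzen von t = 2*log(3), finden wir j = 3/4.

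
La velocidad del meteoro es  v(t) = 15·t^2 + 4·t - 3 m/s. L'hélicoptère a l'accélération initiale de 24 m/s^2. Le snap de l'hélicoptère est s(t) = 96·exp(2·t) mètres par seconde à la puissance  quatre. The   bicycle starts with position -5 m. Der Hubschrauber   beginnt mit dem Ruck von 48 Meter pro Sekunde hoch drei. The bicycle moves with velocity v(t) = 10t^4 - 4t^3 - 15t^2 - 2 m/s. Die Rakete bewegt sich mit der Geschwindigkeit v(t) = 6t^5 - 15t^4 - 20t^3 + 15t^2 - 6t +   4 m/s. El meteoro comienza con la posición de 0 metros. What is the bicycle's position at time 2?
We need to integrate our velocity equation v(t) = 10·t^4 - 4·t^3 - 15·t^2 - 2 1 time. Integrating velocity and using the initial condition x(0) = -5, we get x(t) = 2·t^5 - t^4 - 5·t^3 - 2·t - 5. From the given position equation x(t) = 2·t^5 - t^4 - 5·t^3 - 2·t - 5, we substitute t = 2 to get x = -1.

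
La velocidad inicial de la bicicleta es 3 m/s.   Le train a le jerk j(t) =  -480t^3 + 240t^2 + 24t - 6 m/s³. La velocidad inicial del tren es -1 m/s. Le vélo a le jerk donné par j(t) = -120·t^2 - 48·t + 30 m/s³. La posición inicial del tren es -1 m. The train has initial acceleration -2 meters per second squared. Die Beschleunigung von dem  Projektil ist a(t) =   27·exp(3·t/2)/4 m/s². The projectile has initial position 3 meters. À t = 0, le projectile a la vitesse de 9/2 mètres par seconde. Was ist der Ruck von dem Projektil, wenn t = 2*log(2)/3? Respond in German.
Wir müssen unsere Gleichung für die Beschleunigung a(t) = 27·exp(3·t/2)/4 1-mal ableiten. Mit d/dt von a(t) finden wir j(t) = 81·exp(3·t/2)/8. Wir haben den Ruck j(t) = 81·exp(3·t/2)/8. Durch Einsetzen von t = 2*log(2)/3: j(2*log(2)/3) = 81/4.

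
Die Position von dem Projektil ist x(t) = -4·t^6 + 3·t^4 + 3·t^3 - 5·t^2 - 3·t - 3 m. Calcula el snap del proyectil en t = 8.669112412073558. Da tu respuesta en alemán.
Wir müssen unsere Gleichung für die Position x(t) = -4·t^6 + 3·t^4 + 3·t^3 - 5·t^2 - 3·t - 3 4-mal ableiten. Mit d/dt von x(t) finden wir v(t) = -24·t^5 + 12·t^3 + 9·t^2 - 10·t - 3. Die Ableitung von der Geschwindigkeit ergibt die Beschleunigung: a(t) = -120·t^4 + 36·t^2 + 18·t - 10. Durch Ableiten von der Beschleunigung erhalten wir den Ruck: j(t) = -480·t^3 + 72·t + 18. Die Ableitung von dem Ruck ergibt den Snap: s(t) = 72 - 1440·t^2. Mit s(t) = 72 - 1440·t^2 und Einsetzen von t = 8.669112412073558, finden wir s = -108149.054418962.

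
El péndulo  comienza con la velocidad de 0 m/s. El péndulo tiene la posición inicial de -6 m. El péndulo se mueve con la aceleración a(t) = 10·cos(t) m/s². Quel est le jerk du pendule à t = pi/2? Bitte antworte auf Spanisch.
Partiendo de la aceleración a(t) = 10·cos(t), tomamos 1 derivada. Derivando la aceleración, obtenemos la sacudida: j(t) = -10·sin(t). De la ecuación de la sacudida j(t) = -10·sin(t), sustituimos t = pi/2 para obtener j = -10.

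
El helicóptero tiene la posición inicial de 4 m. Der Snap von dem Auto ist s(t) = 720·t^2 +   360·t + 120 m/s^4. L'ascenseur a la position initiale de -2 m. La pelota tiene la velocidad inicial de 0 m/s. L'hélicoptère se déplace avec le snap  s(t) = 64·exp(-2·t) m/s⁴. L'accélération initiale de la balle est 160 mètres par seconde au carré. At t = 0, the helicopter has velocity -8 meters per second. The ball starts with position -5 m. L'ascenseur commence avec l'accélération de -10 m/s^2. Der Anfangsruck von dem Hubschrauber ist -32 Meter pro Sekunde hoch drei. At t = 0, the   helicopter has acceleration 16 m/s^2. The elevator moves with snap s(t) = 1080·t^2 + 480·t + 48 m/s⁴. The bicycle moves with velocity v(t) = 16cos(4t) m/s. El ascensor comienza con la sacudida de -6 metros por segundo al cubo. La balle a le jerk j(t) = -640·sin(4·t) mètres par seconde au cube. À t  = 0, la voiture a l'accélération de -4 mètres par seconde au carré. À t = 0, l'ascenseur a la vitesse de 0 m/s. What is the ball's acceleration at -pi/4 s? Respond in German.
Wir müssen unsere Gleichung für den Ruck j(t) = -640·sin(4·t) 1-mal integrieren. Mit ∫j(t)dt und Anwendung von a(0) = 160, finden wir a(t) = 160·cos(4·t). Wir haben die Beschleunigung a(t) = 160·cos(4·t). Durch Einsetzen von t = -pi/4: a(-pi/4) = -160.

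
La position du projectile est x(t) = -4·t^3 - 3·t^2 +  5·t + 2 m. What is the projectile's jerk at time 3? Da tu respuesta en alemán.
Wir müssen unsere Gleichung für die Position x(t) = -4·t^3 - 3·t^2 + 5·t + 2 3-mal ableiten. Mit d/dt von x(t) finden wir v(t) = -12·t^2 - 6·t + 5. Durch Ableiten von der Geschwindigkeit erhalten wir die Beschleunigung: a(t) = -24·t - 6. Die Ableitung von der Beschleunigung ergibt den Ruck: j(t) = -24. Mit j(t) = -24 und Einsetzen von t = 3, finden wir j = -24.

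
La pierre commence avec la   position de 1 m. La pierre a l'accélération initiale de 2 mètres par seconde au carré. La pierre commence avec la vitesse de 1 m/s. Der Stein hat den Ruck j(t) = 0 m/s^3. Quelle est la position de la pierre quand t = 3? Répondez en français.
En partant du jerk j(t) = 0, nous prenons 3 primitives. L'intégrale du jerk, avec a(0) = 2, donne l'accélération: a(t) = 2. En intégrant l'accélération et en utilisant la condition initiale v(0) = 1, nous obtenons v(t) = 2·t + 1. La primitive de la vitesse est la position. En utilisant x(0) = 1, nous obtenons x(t) = t^2 + t + 1. En utilisant x(t) = t^2 + t + 1 et en substituant t = 3, nous trouvons x = 13.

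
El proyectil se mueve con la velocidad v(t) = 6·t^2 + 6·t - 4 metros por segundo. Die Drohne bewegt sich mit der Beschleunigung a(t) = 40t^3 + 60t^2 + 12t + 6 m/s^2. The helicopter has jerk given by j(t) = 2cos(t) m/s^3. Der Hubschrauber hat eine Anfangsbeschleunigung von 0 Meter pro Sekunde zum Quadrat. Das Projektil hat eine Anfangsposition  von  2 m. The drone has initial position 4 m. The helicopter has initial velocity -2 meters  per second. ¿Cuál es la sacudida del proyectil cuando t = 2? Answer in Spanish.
Debemos derivar nuestra ecuación de la velocidad v(t) = 6·t^2 + 6·t - 4 2 veces. La derivada de la velocidad da la aceleración: a(t) = 12·t + 6. Derivando la aceleración, obtenemos la sacudida: j(t) = 12. Tenemos la sacudida j(t) = 12. Sustituyendo t = 2: j(2) = 12.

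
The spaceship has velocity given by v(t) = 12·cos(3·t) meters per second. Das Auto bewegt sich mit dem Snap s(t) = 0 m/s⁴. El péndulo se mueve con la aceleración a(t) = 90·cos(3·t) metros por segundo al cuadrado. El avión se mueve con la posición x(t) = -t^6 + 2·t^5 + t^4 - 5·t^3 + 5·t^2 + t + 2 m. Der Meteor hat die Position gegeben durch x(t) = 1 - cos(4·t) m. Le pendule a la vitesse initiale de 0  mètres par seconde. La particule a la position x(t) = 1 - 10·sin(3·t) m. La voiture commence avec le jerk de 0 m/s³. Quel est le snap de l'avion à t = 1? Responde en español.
Partiendo de la posición x(t) = -t^6 + 2·t^5 + t^4 - 5·t^3 + 5·t^2 + t + 2, tomamos 4 derivadas. Derivando la posición, obtenemos la velocidad: v(t) = -6·t^5 + 10·t^4 + 4·t^3 - 15·t^2 + 10·t + 1. La derivada de la velocidad da la aceleración: a(t) = -30·t^4 + 40·t^3 + 12·t^2 - 30·t + 10. Derivando la aceleración, obtenemos la sacudida: j(t) = -120·t^3 + 120·t^2 + 24·t - 30. Derivando la sacudida, obtenemos el snap: s(t) = -360·t^2 + 240·t + 24. De la ecuación del snap s(t) = -360·t^2 + 240·t + 24, sustituimos t = 1 para obtener s = -96.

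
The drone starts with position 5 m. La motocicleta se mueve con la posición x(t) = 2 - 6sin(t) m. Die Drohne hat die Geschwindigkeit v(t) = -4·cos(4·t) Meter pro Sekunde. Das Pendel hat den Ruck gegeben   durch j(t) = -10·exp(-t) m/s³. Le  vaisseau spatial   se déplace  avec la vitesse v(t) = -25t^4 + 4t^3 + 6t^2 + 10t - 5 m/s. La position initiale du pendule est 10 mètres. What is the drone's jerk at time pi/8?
Starting from velocity v(t) = -4·cos(4·t), we take 2 derivatives. The derivative of velocity gives acceleration: a(t) = 16·sin(4·t). Taking d/dt of a(t), we find j(t) = 64·cos(4·t). From the given jerk equation j(t) = 64·cos(4·t), we substitute t = pi/8 to get j = 0.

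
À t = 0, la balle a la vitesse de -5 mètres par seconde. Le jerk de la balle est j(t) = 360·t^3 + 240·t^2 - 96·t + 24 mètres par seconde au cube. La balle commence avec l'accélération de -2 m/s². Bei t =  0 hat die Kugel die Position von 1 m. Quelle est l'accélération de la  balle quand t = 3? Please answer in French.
Pour résoudre ceci, nous devons prendre 1 intégrale de notre équation du jerk j(t) = 360·t^3 + 240·t^2 - 96·t + 24. En intégrant le jerk et en utilisant la condition initiale a(0) = -2, nous obtenons a(t) = 90·t^4 + 80·t^3 - 48·t^2 + 24·t - 2. En utilisant a(t) = 90·t^4 + 80·t^3 - 48·t^2 + 24·t - 2 et en substituant t = 3, nous trouvons a = 9088.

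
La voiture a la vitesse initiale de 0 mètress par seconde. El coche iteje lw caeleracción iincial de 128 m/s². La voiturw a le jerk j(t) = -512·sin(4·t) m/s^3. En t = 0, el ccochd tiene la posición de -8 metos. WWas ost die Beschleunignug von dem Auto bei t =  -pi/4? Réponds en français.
Pour résoudre ceci, nous devons prendre 1 intégrale de notre équation du jerk j(t) = -512·sin(4·t). L'intégrale du jerk est l'accélération. En utilisant a(0) = 128, nous obtenons a(t) = 128·cos(4·t). En utilisant a(t) = 128·cos(4·t) et en substituant t = -pi/4, nous trouvons a = -128.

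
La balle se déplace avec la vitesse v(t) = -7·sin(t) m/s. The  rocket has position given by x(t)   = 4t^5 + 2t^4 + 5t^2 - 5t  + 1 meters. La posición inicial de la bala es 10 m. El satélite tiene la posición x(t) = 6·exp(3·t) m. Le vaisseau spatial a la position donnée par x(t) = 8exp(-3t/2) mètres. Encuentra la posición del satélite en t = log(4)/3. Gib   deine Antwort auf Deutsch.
Aus der Gleichung für die Position x(t) = 6·exp(3·t), setzen wir t = log(4)/3 ein und erhalten x = 24.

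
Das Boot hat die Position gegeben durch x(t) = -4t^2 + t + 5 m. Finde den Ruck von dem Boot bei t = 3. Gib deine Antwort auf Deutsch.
Ausgehend von der Position x(t) = -4·t^2 + t + 5, nehmen wir 3 Ableitungen. Die Ableitung von der Position ergibt die Geschwindigkeit: v(t) = 1 - 8·t. Durch Ableiten von der Geschwindigkeit erhalten wir die Beschleunigung: a(t) = -8. Mit d/dt von a(t) finden wir j(t) = 0. Aus der Gleichung für den Ruck j(t) = 0, setzen wir t = 3 ein und erhalten j = 0.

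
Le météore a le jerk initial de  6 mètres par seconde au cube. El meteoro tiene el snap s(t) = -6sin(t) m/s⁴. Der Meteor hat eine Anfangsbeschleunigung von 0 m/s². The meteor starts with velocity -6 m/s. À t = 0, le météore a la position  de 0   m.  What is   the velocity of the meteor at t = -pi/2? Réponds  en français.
Nous devons trouver l'intégrale de notre équation du snap s(t) = -6·sin(t) 3 fois. En intégrant le snap et en utilisant la condition initiale j(0) = 6, nous obtenons j(t) = 6·cos(t). L'intégrale du jerk est l'accélération. En utilisant a(0) = 0, nous obtenons a(t) = 6·sin(t). En intégrant l'accélération et en utilisant la condition initiale v(0) = -6, nous obtenons v(t) = -6·cos(t). En utilisant v(t) = -6·cos(t) et en substituant t = -pi/2, nous trouvons v = 0.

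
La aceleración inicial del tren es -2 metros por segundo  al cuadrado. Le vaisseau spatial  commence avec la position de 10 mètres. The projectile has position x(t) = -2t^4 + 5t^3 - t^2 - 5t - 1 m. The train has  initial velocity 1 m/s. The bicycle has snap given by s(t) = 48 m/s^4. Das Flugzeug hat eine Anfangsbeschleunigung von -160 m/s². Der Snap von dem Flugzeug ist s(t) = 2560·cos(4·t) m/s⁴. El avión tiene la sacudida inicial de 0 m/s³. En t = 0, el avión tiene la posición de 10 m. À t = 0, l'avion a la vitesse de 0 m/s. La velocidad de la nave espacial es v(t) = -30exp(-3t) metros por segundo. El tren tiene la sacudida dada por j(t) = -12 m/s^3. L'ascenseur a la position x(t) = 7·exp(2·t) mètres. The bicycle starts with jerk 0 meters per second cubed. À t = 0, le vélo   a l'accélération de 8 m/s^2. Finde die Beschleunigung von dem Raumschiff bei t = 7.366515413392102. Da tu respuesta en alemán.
Um dies zu lösen, müssen wir 1 Ableitung unserer Gleichung für die Geschwindigkeit v(t) = -30·exp(-3·t) nehmen. Durch Ableiten von der Geschwindigkeit erhalten wir die Beschleunigung: a(t) = 90·exp(-3·t). Aus der Gleichung für die Beschleunigung a(t) = 90·exp(-3·t), setzen wir t = 7.366515413392102 ein und erhalten a = 2.27264459704128E-8.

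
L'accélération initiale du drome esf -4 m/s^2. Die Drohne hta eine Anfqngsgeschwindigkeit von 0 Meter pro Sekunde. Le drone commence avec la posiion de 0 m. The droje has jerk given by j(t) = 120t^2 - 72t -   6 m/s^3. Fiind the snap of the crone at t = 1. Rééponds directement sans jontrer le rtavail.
The snap at t = 1 is s = 168.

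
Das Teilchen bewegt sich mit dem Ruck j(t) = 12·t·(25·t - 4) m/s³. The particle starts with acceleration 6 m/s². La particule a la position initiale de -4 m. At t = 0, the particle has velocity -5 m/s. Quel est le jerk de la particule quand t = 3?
Nous avons le jerk j(t) = 12·t·(25·t - 4). En substituant t = 3: j(3) = 2556.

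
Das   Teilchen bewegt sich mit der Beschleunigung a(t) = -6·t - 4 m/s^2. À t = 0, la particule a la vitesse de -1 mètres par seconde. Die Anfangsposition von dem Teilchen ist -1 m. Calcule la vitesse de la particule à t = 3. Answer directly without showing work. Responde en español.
La velocidad en t = 3 es v = -40.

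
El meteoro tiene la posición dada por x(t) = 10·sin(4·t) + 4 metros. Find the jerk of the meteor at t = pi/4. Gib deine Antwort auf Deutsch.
Ausgehend von der Position x(t) = 10·sin(4·t) + 4, nehmen wir 3 Ableitungen. Mit d/dt von x(t) finden wir v(t) = 40·cos(4·t). Mit d/dt von v(t) finden wir a(t) = -160·sin(4·t). Durch Ableiten von der Beschleunigung erhalten wir den Ruck: j(t) = -640·cos(4·t). Aus der Gleichung für den Ruck j(t) = -640·cos(4·t), setzen wir t = pi/4 ein und erhalten j = 640.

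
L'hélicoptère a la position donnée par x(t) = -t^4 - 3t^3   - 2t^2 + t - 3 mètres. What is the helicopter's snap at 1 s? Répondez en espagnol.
Debemos derivar nuestra ecuación de la posición x(t) = -t^4 - 3·t^3 - 2·t^2 + t - 3 4 veces. Tomando d/dt de x(t), encontramos v(t) = -4·t^3 - 9·t^2 - 4·t + 1. Derivando la velocidad, obtenemos la aceleración: a(t) = -12·t^2 - 18·t - 4. Derivando la aceleración, obtenemos la sacudida: j(t) = -24·t - 18. La derivada de la sacudida da el snap: s(t) = -24. De la ecuación del snap s(t) = -24, sustituimos t = 1 para obtener s = -24.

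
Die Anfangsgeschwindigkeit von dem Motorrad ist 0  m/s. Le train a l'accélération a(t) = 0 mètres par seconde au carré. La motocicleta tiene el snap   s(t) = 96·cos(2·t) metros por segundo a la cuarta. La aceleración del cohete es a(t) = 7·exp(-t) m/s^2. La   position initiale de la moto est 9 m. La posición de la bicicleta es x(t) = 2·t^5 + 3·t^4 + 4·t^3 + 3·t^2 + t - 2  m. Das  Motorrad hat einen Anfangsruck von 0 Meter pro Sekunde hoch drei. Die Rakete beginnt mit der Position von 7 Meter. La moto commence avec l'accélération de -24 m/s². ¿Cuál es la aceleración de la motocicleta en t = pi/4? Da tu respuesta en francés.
En partant du snap s(t) = 96·cos(2·t), nous prenons 2 intégrales. En intégrant le snap et en utilisant la condition initiale j(0) = 0, nous obtenons j(t) = 48·sin(2·t). En prenant ∫j(t)dt et en appliquant a(0) = -24, nous trouvons a(t) = -24·cos(2·t). Nous avons l'accélération a(t) = -24·cos(2·t). En substituant t = pi/4: a(pi/4) = 0.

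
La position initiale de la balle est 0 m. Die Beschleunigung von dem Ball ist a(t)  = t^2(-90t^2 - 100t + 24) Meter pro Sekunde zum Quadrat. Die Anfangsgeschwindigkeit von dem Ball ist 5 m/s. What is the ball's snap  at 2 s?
Starting from acceleration a(t) = t^2·(-90·t^2 - 100·t + 24), we take 2 derivatives. Differentiating acceleration, we get jerk: j(t) = t^2·(-180·t - 100) + 2·t·(-90·t^2 - 100·t + 24). Taking d/dt of j(t), we find s(t) = -360·t^2 + 4·t·(-180·t - 100) - 200·t + 48. From the given snap equation s(t) = -360·t^2 + 4·t·(-180·t - 100) - 200·t + 48, we substitute t = 2 to get s = -5472.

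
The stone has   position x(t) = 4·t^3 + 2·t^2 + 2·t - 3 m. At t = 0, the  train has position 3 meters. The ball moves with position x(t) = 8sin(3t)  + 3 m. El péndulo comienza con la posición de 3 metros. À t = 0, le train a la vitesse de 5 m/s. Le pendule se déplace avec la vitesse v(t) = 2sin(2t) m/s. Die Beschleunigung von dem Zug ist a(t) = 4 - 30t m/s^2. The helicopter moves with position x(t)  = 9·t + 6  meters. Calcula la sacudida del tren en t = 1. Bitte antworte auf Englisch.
We must differentiate our acceleration equation a(t) = 4 - 30·t 1 time. The derivative of acceleration gives jerk: j(t) = -30. We have jerk j(t) = -30. Substituting t = 1: j(1) = -30.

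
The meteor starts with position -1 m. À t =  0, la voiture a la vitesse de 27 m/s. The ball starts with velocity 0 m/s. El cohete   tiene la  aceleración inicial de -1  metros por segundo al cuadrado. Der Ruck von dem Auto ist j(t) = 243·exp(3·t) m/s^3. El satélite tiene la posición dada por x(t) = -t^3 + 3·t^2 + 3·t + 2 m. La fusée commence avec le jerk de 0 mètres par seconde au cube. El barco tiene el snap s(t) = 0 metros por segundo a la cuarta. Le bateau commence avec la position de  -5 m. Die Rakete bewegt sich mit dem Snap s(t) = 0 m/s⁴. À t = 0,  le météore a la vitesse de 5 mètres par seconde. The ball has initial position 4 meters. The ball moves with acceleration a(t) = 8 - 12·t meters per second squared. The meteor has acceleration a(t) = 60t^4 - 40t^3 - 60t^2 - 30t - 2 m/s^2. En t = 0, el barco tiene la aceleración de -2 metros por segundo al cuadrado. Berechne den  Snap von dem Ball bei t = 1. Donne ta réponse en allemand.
Um dies zu lösen, müssen wir 2 Ableitungen unserer Gleichung für die Beschleunigung a(t) = 8 - 12·t nehmen. Die Ableitung von der Beschleunigung ergibt den Ruck: j(t) = -12. Die Ableitung von dem Ruck ergibt den Snap: s(t) = 0. Mit s(t) = 0 und Einsetzen von t = 1, finden wir s = 0.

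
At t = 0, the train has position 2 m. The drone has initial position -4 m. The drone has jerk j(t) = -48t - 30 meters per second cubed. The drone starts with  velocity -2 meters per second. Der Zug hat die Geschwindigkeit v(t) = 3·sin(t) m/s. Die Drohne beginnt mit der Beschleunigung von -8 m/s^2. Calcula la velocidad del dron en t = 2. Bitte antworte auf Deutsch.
Um dies zu lösen, müssen wir 2 Integrale unserer Gleichung für den Ruck j(t) = -48·t - 30 finden. Durch Integration von dem Ruck und Verwendung der Anfangsbedingung a(0) = -8, erhalten wir a(t) = -24·t^2 - 30·t - 8. Mit ∫a(t)dt und Anwendung von v(0) = -2, finden wir v(t) = -8·t^3 - 15·t^2 - 8·t - 2. Mit v(t) = -8·t^3 - 15·t^2 - 8·t - 2 und Einsetzen von t = 2, finden wir v = -142.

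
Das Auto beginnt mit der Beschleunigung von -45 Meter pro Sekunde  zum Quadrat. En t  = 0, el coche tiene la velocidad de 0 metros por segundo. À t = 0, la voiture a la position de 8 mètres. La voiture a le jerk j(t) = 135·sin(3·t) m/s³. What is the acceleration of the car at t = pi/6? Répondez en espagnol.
Partiendo de la sacudida j(t) = 135·sin(3·t), tomamos 1 integral. La integral de la sacudida, con a(0) = -45, da la aceleración: a(t) = -45·cos(3·t). De la ecuación de la aceleración a(t) = -45·cos(3·t), sustituimos t = pi/6 para obtener a = 0.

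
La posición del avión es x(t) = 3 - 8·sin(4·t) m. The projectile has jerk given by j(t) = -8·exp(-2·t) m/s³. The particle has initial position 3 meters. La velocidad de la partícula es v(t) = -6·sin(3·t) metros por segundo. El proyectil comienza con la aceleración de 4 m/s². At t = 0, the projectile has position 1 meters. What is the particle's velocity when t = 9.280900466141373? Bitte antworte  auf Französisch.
De l'équation de la vitesse v(t) = -6·sin(3·t), nous substituons t = 9.280900466141373 pour obtenir v = -2.51012470935970.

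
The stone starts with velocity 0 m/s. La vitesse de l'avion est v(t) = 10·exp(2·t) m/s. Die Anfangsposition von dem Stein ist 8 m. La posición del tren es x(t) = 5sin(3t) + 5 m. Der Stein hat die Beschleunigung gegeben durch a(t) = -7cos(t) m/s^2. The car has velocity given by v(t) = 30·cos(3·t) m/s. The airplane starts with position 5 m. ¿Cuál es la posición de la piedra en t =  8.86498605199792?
Para resolver esto, necesitamos tomar 2 integrales de nuestra ecuación de la aceleración a(t) = -7·cos(t). Tomando ∫a(t)dt y aplicando v(0) = 0, encontramos v(t) = -7·sin(t). La integral de la velocidad es la posición. Usando x(0) = 8, obtenemos x(t) = 7·cos(t) + 1. De la ecuación de la posición x(t) = 7·cos(t) + 1, sustituimos t = 8.86498605199792 para obtener x = -4.93155939500057.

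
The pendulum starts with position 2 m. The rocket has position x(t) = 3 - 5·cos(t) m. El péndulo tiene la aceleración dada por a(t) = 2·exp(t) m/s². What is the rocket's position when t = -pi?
We have position x(t) = 3 - 5·cos(t). Substituting t = -pi: x(-pi) = 8.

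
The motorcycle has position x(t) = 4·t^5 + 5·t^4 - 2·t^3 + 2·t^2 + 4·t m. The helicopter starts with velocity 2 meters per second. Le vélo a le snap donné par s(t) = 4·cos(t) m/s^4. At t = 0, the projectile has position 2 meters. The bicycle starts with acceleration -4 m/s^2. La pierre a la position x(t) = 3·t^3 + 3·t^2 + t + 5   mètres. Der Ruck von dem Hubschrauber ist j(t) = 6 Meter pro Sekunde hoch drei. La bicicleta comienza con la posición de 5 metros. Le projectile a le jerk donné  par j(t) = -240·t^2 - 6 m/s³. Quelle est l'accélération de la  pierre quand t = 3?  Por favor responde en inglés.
To solve this, we need to take 2 derivatives of our position equation x(t) = 3·t^3 + 3·t^2 + t + 5. Taking d/dt of x(t), we find v(t) = 9·t^2 + 6·t + 1. The derivative of velocity gives acceleration: a(t) = 18·t + 6. We have acceleration a(t) = 18·t + 6. Substituting t = 3: a(3) = 60.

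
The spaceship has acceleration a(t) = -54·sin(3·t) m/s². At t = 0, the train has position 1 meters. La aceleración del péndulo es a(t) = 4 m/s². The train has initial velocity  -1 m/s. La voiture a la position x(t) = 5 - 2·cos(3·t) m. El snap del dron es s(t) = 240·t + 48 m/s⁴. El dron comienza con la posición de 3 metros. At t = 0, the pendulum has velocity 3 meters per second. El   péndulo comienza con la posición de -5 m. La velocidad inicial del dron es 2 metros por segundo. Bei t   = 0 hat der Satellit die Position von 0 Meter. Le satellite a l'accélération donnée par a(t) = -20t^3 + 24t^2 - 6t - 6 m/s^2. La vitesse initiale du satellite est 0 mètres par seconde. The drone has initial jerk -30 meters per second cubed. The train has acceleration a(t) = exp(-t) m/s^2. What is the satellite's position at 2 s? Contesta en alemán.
Wir müssen die Stammfunktion unserer Gleichung für die Beschleunigung a(t) = -20·t^3 + 24·t^2 - 6·t - 6 2-mal finden. Das Integral von der Beschleunigung, mit v(0) = 0, ergibt die Geschwindigkeit: v(t) = t·(-5·t^3 + 8·t^2 - 3·t - 6). Das Integral von der Geschwindigkeit ist die Position. Mit x(0) = 0 erhalten wir x(t) = -t^5 + 2·t^4 - t^3 - 3·t^2. Mit x(t) = -t^5 + 2·t^4 - t^3 - 3·t^2 und Einsetzen von t = 2, finden wir x = -20.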